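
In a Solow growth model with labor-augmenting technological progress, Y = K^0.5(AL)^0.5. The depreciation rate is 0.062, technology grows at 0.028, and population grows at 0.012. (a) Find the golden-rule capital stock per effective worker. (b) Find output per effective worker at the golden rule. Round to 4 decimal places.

(a) k_gold ≈ 24.0292; (b) y_gold ≈ 4.9020

n + g + δ = 0.012 + 0.028 + 0.062 = 0.102.
Setting f'(k) = n+g+δ gives 0.5·k^(0.5−1) = 0.102, hence k_gold = (0.5/0.102)^(1/0.5) ≈ 24.0292.
y_gold = 24.0292^0.5 ≈ 4.9020.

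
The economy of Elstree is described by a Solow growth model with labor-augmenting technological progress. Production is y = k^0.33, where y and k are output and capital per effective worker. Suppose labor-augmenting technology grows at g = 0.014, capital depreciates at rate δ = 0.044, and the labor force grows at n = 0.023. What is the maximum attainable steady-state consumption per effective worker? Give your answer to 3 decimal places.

Break-even investment rate: n + g + δ = 0.023 + 0.014 + 0.044 = 0.081.
Golden rule sets MPK = n+g+δ: 0.33·k^(0.33−1) = 0.081, so k_gold = (0.33/0.081)^(1/0.67) ≈ 8.1375.
y_gold = 8.1375^0.33 ≈ 1.9974.
c_gold = y_gold − (n+g+δ)·k_gold = 1.9974 − 0.081·8.1375 ≈ 1.3382.

c_gold ≈ 1.338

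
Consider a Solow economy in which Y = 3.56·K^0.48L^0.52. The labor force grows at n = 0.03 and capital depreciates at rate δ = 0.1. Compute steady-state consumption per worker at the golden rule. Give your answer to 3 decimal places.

c_gold ≈ 19.959

Break-even investment rate: n + δ = 0.03 + 0.1 = 0.13.
Golden rule sets MPK = n+δ: 0.48·3.56·k^(0.48−1) = 0.13, so k_gold = (0.48·3.56/0.13)^(1/0.52) ≈ 141.7223.
y_gold = 3.56·141.7223^0.48 ≈ 38.3831.
c_gold = y_gold − (n+δ)·k_gold = 38.3831 − 0.13·141.7223 ≈ 19.9592.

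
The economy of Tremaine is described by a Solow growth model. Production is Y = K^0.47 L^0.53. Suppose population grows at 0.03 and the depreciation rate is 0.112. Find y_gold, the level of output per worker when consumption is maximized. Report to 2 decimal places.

y_gold ≈ 2.89

Capital per worker breaks even when investment replaces (n + δ)·k; here n + δ = 0.142.
Maximizing c = f(k) − (n+δ)·k gives f'(k) = n+δ, i.e. 0.47·k^(0.47−1) = 0.142, so k_gold = (0.47/0.142)^(1/0.53) ≈ 9.5669.
Output: y_gold = k_gold^0.47 = 9.5669^0.47 ≈ 2.8904.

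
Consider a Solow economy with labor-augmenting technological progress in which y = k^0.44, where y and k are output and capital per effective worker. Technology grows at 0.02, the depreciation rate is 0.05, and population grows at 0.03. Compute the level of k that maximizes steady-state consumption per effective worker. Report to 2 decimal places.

k_gold ≈ 14.09

Break-even investment rate: n + g + δ = 0.03 + 0.02 + 0.05 = 0.1.
Golden rule sets MPK = n+g+δ: 0.44·k^(0.44−1) = 0.1, so k_gold = (0.44/0.1)^(1/0.56) ≈ 14.0936.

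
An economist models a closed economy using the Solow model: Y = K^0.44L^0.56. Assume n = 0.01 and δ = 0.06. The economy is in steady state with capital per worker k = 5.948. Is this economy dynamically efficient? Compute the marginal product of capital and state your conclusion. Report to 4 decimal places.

dynamically efficient; MPK ≈ 0.1621

The effective depreciation rate is n + δ = 0.01 + 0.06 = 0.07.
MPK = 0.44·k^(0.44−1) = 0.44·5.948^(-0.56) ≈ 0.1621.
MPK > 0.07, so the economy is dynamically efficient (under-saving).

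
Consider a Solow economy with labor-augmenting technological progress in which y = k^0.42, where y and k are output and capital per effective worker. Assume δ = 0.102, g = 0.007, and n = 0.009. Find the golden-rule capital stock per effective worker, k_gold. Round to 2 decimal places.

Capital per effective worker breaks even when investment replaces (n + g + δ)·k; here n + g + δ = 0.118.
At the golden rule the marginal product of capital equals n+g+δ: 0.42·k^(0.42−1) = 0.118. Solving, k_gold = (0.42/0.118)^(1/0.58) ≈ 8.9255.

k_gold ≈ 8.93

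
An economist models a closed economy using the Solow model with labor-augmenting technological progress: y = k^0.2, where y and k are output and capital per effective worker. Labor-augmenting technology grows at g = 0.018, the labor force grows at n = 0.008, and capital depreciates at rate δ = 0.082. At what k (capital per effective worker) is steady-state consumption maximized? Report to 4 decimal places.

n + g + δ = 0.008 + 0.018 + 0.082 = 0.108.
Golden rule sets MPK = n+g+δ: 0.2·k^(0.2−1) = 0.108, so k_gold = (0.2/0.108)^(1/0.8) ≈ 2.1603.

k_gold ≈ 2.1603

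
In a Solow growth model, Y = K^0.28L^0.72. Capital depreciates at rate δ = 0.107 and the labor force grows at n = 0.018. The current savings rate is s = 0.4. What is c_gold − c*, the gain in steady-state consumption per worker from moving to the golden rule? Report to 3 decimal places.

Δc ≈ 0.042

The effective depreciation rate is n + δ = 0.018 + 0.107 = 0.125.
Current steady state (s = 0.4): k* = (0.4/0.125)^(1/0.72) ≈ 5.0303, y* = 5.0303^0.28 ≈ 1.5720, c* = (1−0.4)·1.5720 ≈ 0.9432.
At the golden rule the marginal product of capital equals n+δ: 0.28·k^(0.28−1) = 0.125. Solving, k_gold = (0.28/0.125)^(1/0.72) ≈ 3.0652.
y_gold = 3.0652^0.28 ≈ 1.3684, c_gold = y_gold − 0.125·k_gold ≈ 0.9852.
Gain: Δc = 0.9852 − 0.9432 ≈ 0.0420.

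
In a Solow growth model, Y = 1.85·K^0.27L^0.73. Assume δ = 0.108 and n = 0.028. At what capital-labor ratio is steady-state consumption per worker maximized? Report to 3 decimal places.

Break-even investment rate: n + δ = 0.028 + 0.108 = 0.136.
Setting f'(k) = n+δ gives 0.27·1.85·k^(0.27−1) = 0.136, hence k_gold = (0.27·1.85/0.136)^(1/0.73) ≈ 5.9425.

k_gold ≈ 5.942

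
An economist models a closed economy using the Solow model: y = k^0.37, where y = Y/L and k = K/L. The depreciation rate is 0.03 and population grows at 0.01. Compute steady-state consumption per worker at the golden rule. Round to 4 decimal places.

The effective depreciation rate is n + δ = 0.01 + 0.03 = 0.04.
At the golden rule the marginal product of capital equals n+δ: 0.37·k^(0.37−1) = 0.04. Solving, k_gold = (0.37/0.04)^(1/0.63) ≈ 34.1632.
y_gold = 34.1632^0.37 ≈ 3.6933.
c_gold = y_gold − (n+δ)·k_gold = 3.6933 − 0.04·34.1632 ≈ 2.3268.

c_gold ≈ 2.3268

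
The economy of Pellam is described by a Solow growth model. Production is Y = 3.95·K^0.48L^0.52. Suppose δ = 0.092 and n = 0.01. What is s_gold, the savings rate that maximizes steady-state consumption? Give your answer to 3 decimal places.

s_gold = 0.480

The effective depreciation rate is n + δ = 0.01 + 0.092 = 0.102.
At the golden rule MPK = n+δ, and in any Cobb-Douglas steady state s = (n+δ)·k/y = MPK·k/y = capital's share 0.48.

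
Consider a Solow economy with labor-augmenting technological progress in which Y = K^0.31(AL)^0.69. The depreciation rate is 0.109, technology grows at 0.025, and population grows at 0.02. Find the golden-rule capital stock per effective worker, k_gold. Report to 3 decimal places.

Break-even investment rate: n + g + δ = 0.02 + 0.025 + 0.109 = 0.154.
Maximizing c = f(k) − (n+g+δ)·k gives f'(k) = n+g+δ, i.e. 0.31·k^(0.31−1) = 0.154, so k_gold = (0.31/0.154)^(1/0.69) ≈ 2.7564.

k_gold ≈ 2.756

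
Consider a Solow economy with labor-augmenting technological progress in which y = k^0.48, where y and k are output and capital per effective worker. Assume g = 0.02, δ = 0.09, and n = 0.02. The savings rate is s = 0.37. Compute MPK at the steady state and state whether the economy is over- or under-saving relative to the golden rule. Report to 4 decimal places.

under-saving; MPK ≈ 0.1686

n + g + δ = 0.02 + 0.02 + 0.09 = 0.13.
Steady-state k*: s·k^0.48 = 0.13·k gives k* = (0.37/0.13)^(1/0.52) ≈ 7.4744.
MPK = 0.48·7.4744^(-0.52) ≈ 0.1686.
MPK > n+g+δ = 0.13, so the economy is dynamically efficient (under-saving).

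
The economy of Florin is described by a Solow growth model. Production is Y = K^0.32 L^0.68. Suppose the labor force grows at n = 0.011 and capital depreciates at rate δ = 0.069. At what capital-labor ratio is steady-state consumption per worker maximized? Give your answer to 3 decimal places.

Capital per worker breaks even when investment replaces (n + δ)·k; here n + δ = 0.08.
Golden rule sets MPK = n+δ: 0.32·k^(0.32−1) = 0.08, so k_gold = (0.32/0.08)^(1/0.68) ≈ 7.6804.

k_gold ≈ 7.680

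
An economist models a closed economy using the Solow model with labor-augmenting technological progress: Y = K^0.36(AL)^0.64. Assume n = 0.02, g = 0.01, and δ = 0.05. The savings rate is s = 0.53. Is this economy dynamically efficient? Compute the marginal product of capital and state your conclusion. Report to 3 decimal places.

Capital per effective worker breaks even when investment replaces (n + g + δ)·k; here n + g + δ = 0.08.
Steady-state k*: s·k^0.36 = 0.08·k gives k* = (0.53/0.08)^(1/0.64) ≈ 19.1912.
MPK = 0.36·19.1912^(-0.64) ≈ 0.0543.
MPK < n+g+δ = 0.08, so the economy is dynamically inefficient (over-saving).

dynamically inefficient; MPK ≈ 0.054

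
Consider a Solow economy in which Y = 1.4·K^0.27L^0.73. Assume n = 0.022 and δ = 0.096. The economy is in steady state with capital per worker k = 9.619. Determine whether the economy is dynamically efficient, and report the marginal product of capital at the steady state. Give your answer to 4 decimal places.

dynamically inefficient; MPK ≈ 0.0724

Capital per worker breaks even when investment replaces (n + δ)·k; here n + δ = 0.118.
MPK = 0.27·1.4·k^(0.27−1) = 0.27·1.4·9.619^(-0.73) ≈ 0.0724.
MPK < 0.118, so the economy is dynamically inefficient (over-saving).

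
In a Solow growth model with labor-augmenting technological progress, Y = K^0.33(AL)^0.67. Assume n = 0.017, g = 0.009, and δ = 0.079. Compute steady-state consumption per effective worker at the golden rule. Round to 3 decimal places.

c_gold ≈ 1.178

n + g + δ = 0.017 + 0.009 + 0.079 = 0.105.
Setting f'(k) = n+g+δ gives 0.33·k^(0.33−1) = 0.105, hence k_gold = (0.33/0.105)^(1/0.67) ≈ 5.5243.
y_gold = 5.5243^0.33 ≈ 1.7577.
c_gold = y_gold − (n+g+δ)·k_gold = 1.7577 − 0.105·5.5243 ≈ 1.1777.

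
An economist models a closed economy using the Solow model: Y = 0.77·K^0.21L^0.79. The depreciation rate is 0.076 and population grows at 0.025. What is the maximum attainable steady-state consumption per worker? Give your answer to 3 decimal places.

The effective depreciation rate is n + δ = 0.025 + 0.076 = 0.101.
Setting f'(k) = n+δ gives 0.21·0.77·k^(0.21−1) = 0.101, hence k_gold = (0.21·0.77/0.101)^(1/0.79) ≈ 1.8143.
y_gold = 0.77·1.8143^0.21 ≈ 0.8726.
c_gold = y_gold − (n+δ)·k_gold = 0.8726 − 0.101·1.8143 ≈ 0.6894.

c_gold ≈ 0.689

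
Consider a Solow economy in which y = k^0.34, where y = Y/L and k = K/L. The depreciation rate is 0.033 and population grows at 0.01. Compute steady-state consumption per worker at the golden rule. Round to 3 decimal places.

c_gold ≈ 1.915

Capital per worker breaks even when investment replaces (n + δ)·k; here n + δ = 0.043.
Golden rule sets MPK = n+δ: 0.34·k^(0.34−1) = 0.043, so k_gold = (0.34/0.043)^(1/0.66) ≈ 22.9415.
y_gold = 22.9415^0.34 ≈ 2.9014.
c_gold = y_gold − (n+δ)·k_gold = 2.9014 − 0.043·22.9415 ≈ 1.9149.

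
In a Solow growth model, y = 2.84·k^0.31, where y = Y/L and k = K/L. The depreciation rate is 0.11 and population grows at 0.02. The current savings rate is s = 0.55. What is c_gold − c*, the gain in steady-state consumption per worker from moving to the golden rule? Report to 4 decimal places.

n + δ = 0.02 + 0.11 = 0.13.
Current steady state (s = 0.55): k* = (0.55·2.84/0.13)^(1/0.69) ≈ 36.7145, y* = 2.84·36.7145^0.31 ≈ 8.6780, c* = (1−0.55)·8.6780 ≈ 3.9051.
Setting f'(k) = n+δ gives 0.31·2.84·k^(0.31−1) = 0.13, hence k_gold = (0.31·2.84/0.13)^(1/0.69) ≈ 15.9943.
y_gold = 2.84·15.9943^0.31 ≈ 6.7073, c_gold = y_gold − 0.13·k_gold ≈ 4.6280.
Gain: Δc = 4.6280 − 3.9051 ≈ 0.7230.

Δc ≈ 0.7230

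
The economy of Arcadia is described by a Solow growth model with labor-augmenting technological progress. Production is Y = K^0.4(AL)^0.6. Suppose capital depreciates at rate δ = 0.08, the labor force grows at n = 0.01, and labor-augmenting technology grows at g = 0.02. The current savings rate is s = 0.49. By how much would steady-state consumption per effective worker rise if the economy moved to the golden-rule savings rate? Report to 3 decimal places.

Capital per effective worker breaks even when investment replaces (n + g + δ)·k; here n + g + δ = 0.11.
Current steady state (s = 0.49): k* = (0.49/0.11)^(1/0.6) ≈ 12.0598, y* = 12.0598^0.4 ≈ 2.7073, c* = (1−0.49)·2.7073 ≈ 1.3807.
Maximizing c = f(k) − (n+g+δ)·k gives f'(k) = n+g+δ, i.e. 0.4·k^(0.4−1) = 0.11, so k_gold = (0.4/0.11)^(1/0.6) ≈ 8.5990.
y_gold = 8.5990^0.4 ≈ 2.3647, c_gold = y_gold − 0.11·k_gold ≈ 1.4188.
Gain: Δc = 1.4188 − 1.3807 ≈ 0.0381.

Δc ≈ 0.038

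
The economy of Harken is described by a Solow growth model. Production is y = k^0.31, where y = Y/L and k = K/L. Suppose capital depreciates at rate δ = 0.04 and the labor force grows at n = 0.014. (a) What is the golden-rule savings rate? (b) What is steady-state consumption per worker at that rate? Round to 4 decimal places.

(a) s_gold = 0.3100; (b) c_gold ≈ 1.5130

Capital per worker breaks even when investment replaces (n + δ)·k; here n + δ = 0.054.
For Cobb-Douglas, s_gold equals capital's share: s_gold = 0.31.
Maximizing c = f(k) − (n+δ)·k gives f'(k) = n+δ, i.e. 0.31·k^(0.31−1) = 0.054, so k_gold = (0.31/0.054)^(1/0.69) ≈ 12.5879.
y_gold = 12.5879^0.31 ≈ 2.1927; c_gold = (1−0.31)·y_gold ≈ 1.5130.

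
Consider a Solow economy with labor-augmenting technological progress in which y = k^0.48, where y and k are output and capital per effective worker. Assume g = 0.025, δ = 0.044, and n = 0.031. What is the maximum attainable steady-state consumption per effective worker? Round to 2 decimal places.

The effective depreciation rate is n + g + δ = 0.031 + 0.025 + 0.044 = 0.1.
Maximizing c = f(k) − (n+g+δ)·k gives f'(k) = n+g+δ, i.e. 0.48·k^(0.48−1) = 0.1, so k_gold = (0.48/0.1)^(1/0.52) ≈ 20.4211.
y_gold = 20.4211^0.48 ≈ 4.2544.
c_gold = y_gold − (n+g+δ)·k_gold = 4.2544 − 0.1·20.4211 ≈ 2.2123.

c_gold ≈ 2.21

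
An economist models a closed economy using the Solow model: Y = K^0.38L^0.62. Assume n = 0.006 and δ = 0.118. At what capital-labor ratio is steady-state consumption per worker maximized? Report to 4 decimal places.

The effective depreciation rate is n + δ = 0.006 + 0.118 = 0.124.
At the golden rule the marginal product of capital equals n+δ: 0.38·k^(0.38−1) = 0.124. Solving, k_gold = (0.38/0.124)^(1/0.62) ≈ 6.0877.

k_gold ≈ 6.0877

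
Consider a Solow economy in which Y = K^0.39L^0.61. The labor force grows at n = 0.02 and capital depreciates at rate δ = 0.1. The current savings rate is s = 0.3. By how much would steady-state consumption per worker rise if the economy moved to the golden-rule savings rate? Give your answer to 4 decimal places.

n + δ = 0.02 + 0.1 = 0.12.
Current steady state (s = 0.3): k* = (0.3/0.12)^(1/0.61) ≈ 4.4912, y* = 4.4912^0.39 ≈ 1.7965, c* = (1−0.3)·1.7965 ≈ 1.2575.
Setting f'(k) = n+δ gives 0.39·k^(0.39−1) = 0.12, hence k_gold = (0.39/0.12)^(1/0.61) ≈ 6.9048.
y_gold = 6.9048^0.39 ≈ 2.1246, c_gold = y_gold − 0.12·k_gold ≈ 1.2960.
Gain: Δc = 1.2960 − 1.2575 ≈ 0.0385.

Δc ≈ 0.0385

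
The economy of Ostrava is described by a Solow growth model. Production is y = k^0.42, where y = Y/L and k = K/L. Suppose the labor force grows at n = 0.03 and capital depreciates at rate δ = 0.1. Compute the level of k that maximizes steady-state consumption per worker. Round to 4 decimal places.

Capital per worker breaks even when investment replaces (n + δ)·k; here n + δ = 0.13.
Maximizing c = f(k) − (n+δ)·k gives f'(k) = n+δ, i.e. 0.42·k^(0.42−1) = 0.13, so k_gold = (0.42/0.13)^(1/0.58) ≈ 7.5529.

k_gold ≈ 7.5529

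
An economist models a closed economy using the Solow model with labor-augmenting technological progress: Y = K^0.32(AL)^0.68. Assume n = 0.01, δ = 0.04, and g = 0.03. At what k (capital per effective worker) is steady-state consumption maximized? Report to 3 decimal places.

k_gold ≈ 7.680

The effective depreciation rate is n + g + δ = 0.01 + 0.03 + 0.04 = 0.08.
Maximizing c = f(k) − (n+g+δ)·k gives f'(k) = n+g+δ, i.e. 0.32·k^(0.32−1) = 0.08, so k_gold = (0.32/0.08)^(1/0.68) ≈ 7.6804.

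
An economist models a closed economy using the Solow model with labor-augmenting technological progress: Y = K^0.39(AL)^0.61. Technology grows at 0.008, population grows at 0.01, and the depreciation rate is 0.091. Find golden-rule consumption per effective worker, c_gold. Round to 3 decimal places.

The effective depreciation rate is n + g + δ = 0.01 + 0.008 + 0.091 = 0.109.
At the golden rule the marginal product of capital equals n+g+δ: 0.39·k^(0.39−1) = 0.109. Solving, k_gold = (0.39/0.109)^(1/0.61) ≈ 8.0836.
y_gold = 8.0836^0.39 ≈ 2.2593.
c_gold = y_gold − (n+g+δ)·k_gold = 2.2593 − 0.109·8.0836 ≈ 1.3781.

c_gold ≈ 1.378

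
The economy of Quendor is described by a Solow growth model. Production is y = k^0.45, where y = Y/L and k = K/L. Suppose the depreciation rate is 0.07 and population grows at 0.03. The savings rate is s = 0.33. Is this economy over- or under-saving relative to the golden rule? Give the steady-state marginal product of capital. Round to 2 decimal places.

under-saving; MPK ≈ 0.14

Capital per worker breaks even when investment replaces (n + δ)·k; here n + δ = 0.1.
Steady-state k*: s·k^0.45 = 0.1·k gives k* = (0.33/0.1)^(1/0.55) ≈ 8.7650.
MPK = 0.45·8.7650^(-0.55) ≈ 0.1364.
MPK > n+δ = 0.1, so the economy is dynamically efficient (under-saving).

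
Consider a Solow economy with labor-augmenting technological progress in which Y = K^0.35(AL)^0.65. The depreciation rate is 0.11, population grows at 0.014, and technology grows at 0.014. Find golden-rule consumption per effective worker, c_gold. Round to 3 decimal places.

The effective depreciation rate is n + g + δ = 0.014 + 0.014 + 0.11 = 0.138.
Maximizing c = f(k) − (n+g+δ)·k gives f'(k) = n+g+δ, i.e. 0.35·k^(0.35−1) = 0.138, so k_gold = (0.35/0.138)^(1/0.65) ≈ 4.1863.
y_gold = 4.1863^0.35 ≈ 1.6506.
c_gold = y_gold − (n+g+δ)·k_gold = 1.6506 − 0.138·4.1863 ≈ 1.0729.

c_gold ≈ 1.073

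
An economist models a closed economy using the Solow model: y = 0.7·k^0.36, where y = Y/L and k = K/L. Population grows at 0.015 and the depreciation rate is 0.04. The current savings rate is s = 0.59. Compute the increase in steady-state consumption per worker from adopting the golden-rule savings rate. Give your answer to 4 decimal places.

Δc ≈ 0.1626

Break-even investment rate: n + δ = 0.015 + 0.04 = 0.055.
Current steady state (s = 0.59): k* = (0.59·0.7/0.055)^(1/0.64) ≈ 23.3402, y* = 0.7·23.3402^0.36 ≈ 2.1758, c* = (1−0.59)·2.1758 ≈ 0.8921.
Golden rule sets MPK = n+δ: 0.36·0.7·k^(0.36−1) = 0.055, so k_gold = (0.36·0.7/0.055)^(1/0.64) ≈ 10.7863.
y_gold = 0.7·10.7863^0.36 ≈ 1.6479, c_gold = y_gold − 0.055·k_gold ≈ 1.0547.
Gain: Δc = 1.0547 − 0.8921 ≈ 0.1626.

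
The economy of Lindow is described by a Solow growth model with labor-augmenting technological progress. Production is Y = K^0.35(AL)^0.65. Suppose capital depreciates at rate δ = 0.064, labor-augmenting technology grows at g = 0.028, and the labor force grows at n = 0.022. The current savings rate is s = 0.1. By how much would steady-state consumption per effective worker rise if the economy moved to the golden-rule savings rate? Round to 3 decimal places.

n + g + δ = 0.022 + 0.028 + 0.064 = 0.114.
Current steady state (s = 0.1): k* = (0.1/0.114)^(1/0.65) ≈ 0.8174, y* = 0.8174^0.35 ≈ 0.9319, c* = (1−0.1)·0.9319 ≈ 0.8387.
Maximizing c = f(k) − (n+g+δ)·k gives f'(k) = n+g+δ, i.e. 0.35·k^(0.35−1) = 0.114, so k_gold = (0.35/0.114)^(1/0.65) ≈ 5.6167.
y_gold = 5.6167^0.35 ≈ 1.8294, c_gold = y_gold − 0.114·k_gold ≈ 1.1891.
Gain: Δc = 1.1891 − 0.8387 ≈ 0.3504.

Δc ≈ 0.350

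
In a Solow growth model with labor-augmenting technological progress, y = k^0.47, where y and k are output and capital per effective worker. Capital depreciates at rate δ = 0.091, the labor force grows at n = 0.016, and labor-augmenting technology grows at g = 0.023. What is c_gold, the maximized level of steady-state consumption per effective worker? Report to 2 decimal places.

c_gold ≈ 1.66

The effective depreciation rate is n + g + δ = 0.016 + 0.023 + 0.091 = 0.13.
Setting f'(k) = n+g+δ gives 0.47·k^(0.47−1) = 0.13, hence k_gold = (0.47/0.13)^(1/0.53) ≈ 11.3011.
y_gold = 11.3011^0.47 ≈ 3.1258.
c_gold = y_gold − (n+g+δ)·k_gold = 3.1258 − 0.13·11.3011 ≈ 1.6567.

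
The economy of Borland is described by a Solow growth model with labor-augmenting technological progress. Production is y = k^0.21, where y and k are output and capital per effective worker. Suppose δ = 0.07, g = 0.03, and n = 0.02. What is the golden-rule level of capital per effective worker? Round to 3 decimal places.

k_gold ≈ 2.031

Capital per effective worker breaks even when investment replaces (n + g + δ)·k; here n + g + δ = 0.12.
Setting f'(k) = n+g+δ gives 0.21·k^(0.21−1) = 0.12, hence k_gold = (0.21/0.12)^(1/0.79) ≈ 2.0307.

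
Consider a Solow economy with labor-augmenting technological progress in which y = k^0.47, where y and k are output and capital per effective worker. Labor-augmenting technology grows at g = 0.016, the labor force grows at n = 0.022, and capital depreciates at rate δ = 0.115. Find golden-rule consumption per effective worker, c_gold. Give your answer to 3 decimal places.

c_gold ≈ 1.434

Break-even investment rate: n + g + δ = 0.022 + 0.016 + 0.115 = 0.153.
Setting f'(k) = n+g+δ gives 0.47·k^(0.47−1) = 0.153, hence k_gold = (0.47/0.153)^(1/0.53) ≈ 8.3106.
y_gold = 8.3106^0.47 ≈ 2.7054.
c_gold = y_gold − (n+g+δ)·k_gold = 2.7054 − 0.153·8.3106 ≈ 1.4339.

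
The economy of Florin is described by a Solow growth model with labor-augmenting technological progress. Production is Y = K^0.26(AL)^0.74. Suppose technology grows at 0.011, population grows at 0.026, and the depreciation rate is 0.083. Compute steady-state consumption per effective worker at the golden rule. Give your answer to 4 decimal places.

Break-even investment rate: n + g + δ = 0.026 + 0.011 + 0.083 = 0.12.
At the golden rule the marginal product of capital equals n+g+δ: 0.26·k^(0.26−1) = 0.12. Solving, k_gold = (0.26/0.12)^(1/0.74) ≈ 2.8430.
y_gold = 2.8430^0.26 ≈ 1.3121.
c_gold = y_gold − (n+g+δ)·k_gold = 1.3121 − 0.12·2.8430 ≈ 0.9710.

c_gold ≈ 0.9710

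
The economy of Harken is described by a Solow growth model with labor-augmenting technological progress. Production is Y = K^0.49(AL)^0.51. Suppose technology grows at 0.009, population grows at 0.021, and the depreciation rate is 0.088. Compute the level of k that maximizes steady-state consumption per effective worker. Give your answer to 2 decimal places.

The effective depreciation rate is n + g + δ = 0.021 + 0.009 + 0.088 = 0.118.
Golden rule sets MPK = n+g+δ: 0.49·k^(0.49−1) = 0.118, so k_gold = (0.49/0.118)^(1/0.51) ≈ 16.3072.

k_gold ≈ 16.31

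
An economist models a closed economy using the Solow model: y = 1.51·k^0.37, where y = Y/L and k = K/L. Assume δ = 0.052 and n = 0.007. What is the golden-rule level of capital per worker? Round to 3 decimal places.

k_gold ≈ 35.459

The effective depreciation rate is n + δ = 0.007 + 0.052 = 0.059.
Golden rule sets MPK = n+δ: 0.37·1.51·k^(0.37−1) = 0.059, so k_gold = (0.37·1.51/0.059)^(1/0.63) ≈ 35.4589.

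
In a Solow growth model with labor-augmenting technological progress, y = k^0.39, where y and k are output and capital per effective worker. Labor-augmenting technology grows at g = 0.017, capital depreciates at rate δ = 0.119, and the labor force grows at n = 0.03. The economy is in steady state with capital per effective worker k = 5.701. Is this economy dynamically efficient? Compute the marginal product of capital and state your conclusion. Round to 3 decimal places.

dynamically inefficient; MPK ≈ 0.135

Break-even investment rate: n + g + δ = 0.03 + 0.017 + 0.119 = 0.166.
MPK = 0.39·k^(0.39−1) = 0.39·5.701^(-0.61) ≈ 0.1349.
MPK < 0.166, so the economy is dynamically inefficient (over-saving).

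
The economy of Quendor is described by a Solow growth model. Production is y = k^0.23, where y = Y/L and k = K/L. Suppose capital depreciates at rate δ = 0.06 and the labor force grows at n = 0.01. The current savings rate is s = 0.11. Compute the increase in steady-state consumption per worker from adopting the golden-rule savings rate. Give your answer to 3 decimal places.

Capital per worker breaks even when investment replaces (n + δ)·k; here n + δ = 0.07.
Current steady state (s = 0.11): k* = (0.11/0.07)^(1/0.77) ≈ 1.7986, y* = 1.7986^0.23 ≈ 1.1445, c* = (1−0.11)·1.1445 ≈ 1.0186.
Golden rule sets MPK = n+δ: 0.23·k^(0.23−1) = 0.07, so k_gold = (0.23/0.07)^(1/0.77) ≈ 4.6876.
y_gold = 4.6876^0.23 ≈ 1.4267, c_gold = y_gold − 0.07·k_gold ≈ 1.0985.
Gain: Δc = 1.0985 − 1.0186 ≈ 0.0799.

Δc ≈ 0.080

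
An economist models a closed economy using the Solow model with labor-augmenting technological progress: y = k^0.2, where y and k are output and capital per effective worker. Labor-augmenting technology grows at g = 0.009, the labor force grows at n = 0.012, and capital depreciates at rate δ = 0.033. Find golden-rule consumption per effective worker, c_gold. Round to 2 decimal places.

c_gold ≈ 1.11

Break-even investment rate: n + g + δ = 0.012 + 0.009 + 0.033 = 0.054.
Maximizing c = f(k) − (n+g+δ)·k gives f'(k) = n+g+δ, i.e. 0.2·k^(0.2−1) = 0.054, so k_gold = (0.2/0.054)^(1/0.8) ≈ 5.1380.
y_gold = 5.1380^0.2 ≈ 1.3873.
c_gold = y_gold − (n+g+δ)·k_gold = 1.3873 − 0.054·5.1380 ≈ 1.1098.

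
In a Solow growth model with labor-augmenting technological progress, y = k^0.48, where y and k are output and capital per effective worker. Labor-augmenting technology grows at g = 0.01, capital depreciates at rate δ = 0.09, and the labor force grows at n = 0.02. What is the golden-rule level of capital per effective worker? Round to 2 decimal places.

Break-even investment rate: n + g + δ = 0.02 + 0.01 + 0.09 = 0.12.
At the golden rule the marginal product of capital equals n+g+δ: 0.48·k^(0.48−1) = 0.12. Solving, k_gold = (0.48/0.12)^(1/0.52) ≈ 14.3816.

k_gold ≈ 14.38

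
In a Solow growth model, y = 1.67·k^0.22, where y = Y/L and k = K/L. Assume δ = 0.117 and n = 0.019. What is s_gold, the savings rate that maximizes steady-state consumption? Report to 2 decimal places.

n + δ = 0.019 + 0.117 = 0.136.
At the golden rule MPK = n+δ, and in any Cobb-Douglas steady state s = (n+δ)·k/y = MPK·k/y = capital's share 0.22.

s_gold = 0.22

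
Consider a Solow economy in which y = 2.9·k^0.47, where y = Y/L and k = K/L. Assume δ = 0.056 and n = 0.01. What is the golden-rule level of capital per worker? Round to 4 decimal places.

k_gold ≈ 302.7202

n + δ = 0.01 + 0.056 = 0.066.
Golden rule sets MPK = n+δ: 0.47·2.9·k^(0.47−1) = 0.066, so k_gold = (0.47·2.9/0.066)^(1/0.53) ≈ 302.7202.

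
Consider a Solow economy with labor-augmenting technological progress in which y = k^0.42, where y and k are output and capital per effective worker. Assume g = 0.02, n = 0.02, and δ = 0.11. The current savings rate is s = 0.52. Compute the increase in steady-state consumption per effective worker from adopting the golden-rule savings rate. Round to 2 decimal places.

Δc ≈ 0.04

Capital per effective worker breaks even when investment replaces (n + g + δ)·k; here n + g + δ = 0.15.
Current steady state (s = 0.52): k* = (0.52/0.15)^(1/0.58) ≈ 8.5287, y* = 8.5287^0.42 ≈ 2.4602, c* = (1−0.52)·2.4602 ≈ 1.1809.
Maximizing c = f(k) − (n+g+δ)·k gives f'(k) = n+g+δ, i.e. 0.42·k^(0.42−1) = 0.15, so k_gold = (0.42/0.15)^(1/0.58) ≈ 5.9015.
y_gold = 5.9015^0.42 ≈ 2.1077, c_gold = y_gold − 0.15·k_gold ≈ 1.2225.
Gain: Δc = 1.2225 − 1.1809 ≈ 0.0416.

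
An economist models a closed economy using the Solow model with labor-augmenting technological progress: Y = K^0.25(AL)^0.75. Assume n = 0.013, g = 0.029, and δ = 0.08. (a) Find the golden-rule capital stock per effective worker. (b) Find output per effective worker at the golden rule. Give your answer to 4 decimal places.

(a) k_gold ≈ 2.6028; (b) y_gold ≈ 1.2702

Capital per effective worker breaks even when investment replaces (n + g + δ)·k; here n + g + δ = 0.122.
Maximizing c = f(k) − (n+g+δ)·k gives f'(k) = n+g+δ, i.e. 0.25·k^(0.25−1) = 0.122, so k_gold = (0.25/0.122)^(1/0.75) ≈ 2.6028.
y_gold = 2.6028^0.25 ≈ 1.2702.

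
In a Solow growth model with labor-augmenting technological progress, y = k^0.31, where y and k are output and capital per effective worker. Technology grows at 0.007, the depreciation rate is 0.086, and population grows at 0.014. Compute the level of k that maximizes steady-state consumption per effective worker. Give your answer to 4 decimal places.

The effective depreciation rate is n + g + δ = 0.014 + 0.007 + 0.086 = 0.107.
At the golden rule the marginal product of capital equals n+g+δ: 0.31·k^(0.31−1) = 0.107. Solving, k_gold = (0.31/0.107)^(1/0.69) ≈ 4.6723.

k_gold ≈ 4.6723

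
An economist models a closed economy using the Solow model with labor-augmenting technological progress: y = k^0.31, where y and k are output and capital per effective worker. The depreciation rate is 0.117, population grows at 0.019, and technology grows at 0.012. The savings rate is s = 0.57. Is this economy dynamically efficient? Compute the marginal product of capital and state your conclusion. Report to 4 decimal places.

dynamically inefficient; MPK ≈ 0.0805

Capital per effective worker breaks even when investment replaces (n + g + δ)·k; here n + g + δ = 0.148.
Steady-state k*: s·k^0.31 = 0.148·k gives k* = (0.57/0.148)^(1/0.69) ≈ 7.0585.
MPK = 0.31·7.0585^(-0.69) ≈ 0.0805.
MPK < n+g+δ = 0.148, so the economy is dynamically inefficient (over-saving).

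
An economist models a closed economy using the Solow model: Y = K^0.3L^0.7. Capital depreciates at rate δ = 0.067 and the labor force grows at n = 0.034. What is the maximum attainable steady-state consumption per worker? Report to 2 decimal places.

n + δ = 0.034 + 0.067 = 0.101.
Maximizing c = f(k) − (n+δ)·k gives f'(k) = n+δ, i.e. 0.3·k^(0.3−1) = 0.101, so k_gold = (0.3/0.101)^(1/0.7) ≈ 4.7362.
y_gold = 4.7362^0.3 ≈ 1.5945.
c_gold = y_gold − (n+δ)·k_gold = 1.5945 − 0.101·4.7362 ≈ 1.1162.

c_gold ≈ 1.12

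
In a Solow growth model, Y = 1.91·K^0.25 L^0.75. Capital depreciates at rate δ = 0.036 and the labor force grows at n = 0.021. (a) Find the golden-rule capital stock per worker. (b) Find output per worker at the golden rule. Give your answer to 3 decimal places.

Break-even investment rate: n + δ = 0.021 + 0.036 = 0.057.
At the golden rule the marginal product of capital equals n+δ: 0.25·1.91·k^(0.25−1) = 0.057. Solving, k_gold = (0.25·1.91/0.057)^(1/0.75) ≈ 17.0137.
y_gold = 1.91·17.0137^0.25 ≈ 3.8791.

(a) k_gold ≈ 17.014; (b) y_gold ≈ 3.879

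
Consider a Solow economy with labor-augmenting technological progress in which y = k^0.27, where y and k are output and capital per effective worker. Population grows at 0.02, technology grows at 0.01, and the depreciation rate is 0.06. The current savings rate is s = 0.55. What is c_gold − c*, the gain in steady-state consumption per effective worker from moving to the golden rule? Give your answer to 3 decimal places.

Δc ≈ 0.217

Capital per effective worker breaks even when investment replaces (n + g + δ)·k; here n + g + δ = 0.09.
Current steady state (s = 0.55): k* = (0.55/0.09)^(1/0.73) ≈ 11.9365, y* = 11.9365^0.27 ≈ 1.9532, c* = (1−0.55)·1.9532 ≈ 0.8790.
Golden rule sets MPK = n+g+δ: 0.27·k^(0.27−1) = 0.09, so k_gold = (0.27/0.09)^(1/0.73) ≈ 4.5039.
y_gold = 4.5039^0.27 ≈ 1.5013, c_gold = y_gold − 0.09·k_gold ≈ 1.0960.
Gain: Δc = 1.0960 − 0.8790 ≈ 0.2170.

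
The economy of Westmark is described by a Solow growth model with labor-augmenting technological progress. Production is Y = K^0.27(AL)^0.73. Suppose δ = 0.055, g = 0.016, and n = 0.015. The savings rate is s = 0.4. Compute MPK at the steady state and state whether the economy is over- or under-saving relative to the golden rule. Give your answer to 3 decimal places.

over-saving; MPK ≈ 0.058

Break-even investment rate: n + g + δ = 0.015 + 0.016 + 0.055 = 0.086.
Steady-state k*: s·k^0.27 = 0.086·k gives k* = (0.4/0.086)^(1/0.73) ≈ 8.2124.
MPK = 0.27·8.2124^(-0.73) ≈ 0.0581.
MPK < n+g+δ = 0.086, so the economy is dynamically inefficient (over-saving).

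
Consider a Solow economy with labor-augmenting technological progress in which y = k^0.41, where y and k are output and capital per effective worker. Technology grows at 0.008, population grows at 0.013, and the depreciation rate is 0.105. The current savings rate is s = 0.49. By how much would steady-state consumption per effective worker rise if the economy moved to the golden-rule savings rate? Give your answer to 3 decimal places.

Δc ≈ 0.029

The effective depreciation rate is n + g + δ = 0.013 + 0.008 + 0.105 = 0.126.
Current steady state (s = 0.49): k* = (0.49/0.126)^(1/0.59) ≈ 9.9932, y* = 9.9932^0.41 ≈ 2.5697, c* = (1−0.49)·2.5697 ≈ 1.3105.
At the golden rule the marginal product of capital equals n+g+δ: 0.41·k^(0.41−1) = 0.126. Solving, k_gold = (0.41/0.126)^(1/0.59) ≈ 7.3875.
y_gold = 7.3875^0.41 ≈ 2.2703, c_gold = y_gold − 0.126·k_gold ≈ 1.3395.
Gain: Δc = 1.3395 − 1.3105 ≈ 0.0289.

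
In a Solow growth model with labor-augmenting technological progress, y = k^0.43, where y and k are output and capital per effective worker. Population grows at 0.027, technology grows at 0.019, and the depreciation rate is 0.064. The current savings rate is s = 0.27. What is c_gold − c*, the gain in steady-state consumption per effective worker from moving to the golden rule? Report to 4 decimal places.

n + g + δ = 0.027 + 0.019 + 0.064 = 0.11.
Current steady state (s = 0.27): k* = (0.27/0.11)^(1/0.57) ≈ 4.8324, y* = 4.8324^0.43 ≈ 1.9687, c* = (1−0.27)·1.9687 ≈ 1.4372.
At the golden rule the marginal product of capital equals n+g+δ: 0.43·k^(0.43−1) = 0.11. Solving, k_gold = (0.43/0.11)^(1/0.57) ≈ 10.9328.
y_gold = 10.9328^0.43 ≈ 2.7968, c_gold = y_gold − 0.11·k_gold ≈ 1.5941.
Gain: Δc = 1.5941 − 1.4372 ≈ 0.1570.

Δc ≈ 0.1570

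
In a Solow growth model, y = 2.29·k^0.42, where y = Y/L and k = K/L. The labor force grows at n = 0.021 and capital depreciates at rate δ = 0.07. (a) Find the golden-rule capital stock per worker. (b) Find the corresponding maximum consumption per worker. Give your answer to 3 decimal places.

Capital per worker breaks even when investment replaces (n + δ)·k; here n + δ = 0.091.
Setting f'(k) = n+δ gives 0.42·2.29·k^(0.42−1) = 0.091, hence k_gold = (0.42·2.29/0.091)^(1/0.58) ≈ 58.2897.
y_gold = 2.29·58.2897^0.42 ≈ 12.6294; c_gold = y_gold − 0.091·k_gold ≈ 7.3251.

(a) k_gold ≈ 58.290; (b) c_gold ≈ 7.325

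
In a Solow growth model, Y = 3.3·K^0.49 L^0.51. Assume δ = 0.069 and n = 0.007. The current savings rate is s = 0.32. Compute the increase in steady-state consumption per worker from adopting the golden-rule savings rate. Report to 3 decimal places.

Capital per worker breaks even when investment replaces (n + δ)·k; here n + δ = 0.076.
Current steady state (s = 0.32): k* = (0.32·3.3/0.076)^(1/0.51) ≈ 174.1338, y* = 3.3·174.1338^0.49 ≈ 41.3568, c* = (1−0.32)·41.3568 ≈ 28.1226.
Maximizing c = f(k) − (n+δ)·k gives f'(k) = n+δ, i.e. 0.49·3.3·k^(0.49−1) = 0.076, so k_gold = (0.49·3.3/0.076)^(1/0.51) ≈ 401.5305.
y_gold = 3.3·401.5305^0.49 ≈ 62.2782, c_gold = y_gold − 0.076·k_gold ≈ 31.7619.
Gain: Δc = 31.7619 − 28.1226 ≈ 3.6393.

Δc ≈ 3.639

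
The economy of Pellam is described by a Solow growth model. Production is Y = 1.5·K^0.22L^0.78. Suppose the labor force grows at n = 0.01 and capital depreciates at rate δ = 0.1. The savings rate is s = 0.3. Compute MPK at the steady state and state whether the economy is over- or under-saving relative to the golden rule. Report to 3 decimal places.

over-saving; MPK ≈ 0.081

Capital per worker breaks even when investment replaces (n + δ)·k; here n + δ = 0.11.
Steady-state k*: s·A·k^0.22 = 0.11·k gives k* = (0.3·1.5/0.11)^(1/0.78) ≈ 6.0867.
MPK = 0.22·1.5·6.0867^(-0.78) ≈ 0.0807.
MPK < n+δ = 0.11, so the economy is dynamically inefficient (over-saving).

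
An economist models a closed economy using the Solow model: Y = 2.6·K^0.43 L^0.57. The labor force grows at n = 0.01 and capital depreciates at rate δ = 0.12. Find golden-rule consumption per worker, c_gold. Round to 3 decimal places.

The effective depreciation rate is n + δ = 0.01 + 0.12 = 0.13.
At the golden rule the marginal product of capital equals n+δ: 0.43·2.6·k^(0.43−1) = 0.13. Solving, k_gold = (0.43·2.6/0.13)^(1/0.57) ≈ 43.5984.
y_gold = 2.6·43.5984^0.43 ≈ 13.1809.
c_gold = y_gold − (n+δ)·k_gold = 13.1809 − 0.13·43.5984 ≈ 7.5131.

c_gold ≈ 7.513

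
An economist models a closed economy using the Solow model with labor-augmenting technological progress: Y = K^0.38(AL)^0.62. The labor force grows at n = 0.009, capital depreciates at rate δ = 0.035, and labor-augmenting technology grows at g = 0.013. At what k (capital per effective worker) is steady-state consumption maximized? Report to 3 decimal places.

Capital per effective worker breaks even when investment replaces (n + g + δ)·k; here n + g + δ = 0.057.
Setting f'(k) = n+g+δ gives 0.38·k^(0.38−1) = 0.057, hence k_gold = (0.38/0.057)^(1/0.62) ≈ 21.3248.

k_gold ≈ 21.325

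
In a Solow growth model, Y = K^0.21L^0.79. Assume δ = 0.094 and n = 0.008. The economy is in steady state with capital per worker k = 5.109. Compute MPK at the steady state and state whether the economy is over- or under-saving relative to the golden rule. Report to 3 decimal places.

The effective depreciation rate is n + δ = 0.008 + 0.094 = 0.102.
MPK = 0.21·k^(0.21−1) = 0.21·5.109^(-0.79) ≈ 0.0579.
MPK < 0.102, so the economy is dynamically inefficient (over-saving).

over-saving; MPK ≈ 0.058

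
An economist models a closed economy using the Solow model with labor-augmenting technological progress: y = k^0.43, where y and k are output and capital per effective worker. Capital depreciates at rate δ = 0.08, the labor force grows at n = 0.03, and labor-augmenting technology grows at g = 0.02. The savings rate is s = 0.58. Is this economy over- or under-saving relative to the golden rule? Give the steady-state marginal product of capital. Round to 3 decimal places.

The effective depreciation rate is n + g + δ = 0.03 + 0.02 + 0.08 = 0.13.
Steady-state k*: s·k^0.43 = 0.13·k gives k* = (0.58/0.13)^(1/0.57) ≈ 13.7863.
MPK = 0.43·13.7863^(-0.57) ≈ 0.0964.
MPK < n+g+δ = 0.13, so the economy is dynamically inefficient (over-saving).

over-saving; MPK ≈ 0.096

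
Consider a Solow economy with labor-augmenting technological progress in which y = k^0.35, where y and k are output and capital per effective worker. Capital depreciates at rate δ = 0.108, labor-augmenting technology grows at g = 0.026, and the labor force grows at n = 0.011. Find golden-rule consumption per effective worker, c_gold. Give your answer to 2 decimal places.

c_gold ≈ 1.04

Break-even investment rate: n + g + δ = 0.011 + 0.026 + 0.108 = 0.145.
Golden rule sets MPK = n+g+δ: 0.35·k^(0.35−1) = 0.145, so k_gold = (0.35/0.145)^(1/0.65) ≈ 3.8794.
y_gold = 3.8794^0.35 ≈ 1.6072.
c_gold = y_gold − (n+g+δ)·k_gold = 1.6072 − 0.145·3.8794 ≈ 1.0447.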